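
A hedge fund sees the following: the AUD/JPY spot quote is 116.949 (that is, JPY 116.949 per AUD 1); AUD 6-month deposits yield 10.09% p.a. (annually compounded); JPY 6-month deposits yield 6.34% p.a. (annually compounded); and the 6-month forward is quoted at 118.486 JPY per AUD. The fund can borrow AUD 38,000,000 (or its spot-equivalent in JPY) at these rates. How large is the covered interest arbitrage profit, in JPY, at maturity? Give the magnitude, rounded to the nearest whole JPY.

JPY 141,385,737

T = 6/12 years.
Keep in AUD, deliver into the forward: 38,000,000·1.049237818609·118.486 = JPY 4,724,159,702.68.
Swap to JPY now, deposit: 38,000,000·116.949·1.03121287812 = JPY 4,582,773,965.56.
The quoted forward overvalues AUD, so borrow JPY, buy AUD at spot, deposit the AUD at 10.09%, and sell the proceeds forward at 118.486.
Arbitrage profit = |4,724,159,702.68 − 4,582,773,965.56| = JPY 141,385,737.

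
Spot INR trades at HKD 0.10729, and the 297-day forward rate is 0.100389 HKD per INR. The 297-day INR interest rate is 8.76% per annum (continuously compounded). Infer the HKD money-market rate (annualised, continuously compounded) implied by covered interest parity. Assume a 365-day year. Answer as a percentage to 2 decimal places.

T = 297/365 years.
CIP gives F = S · g_HKD/g_INR, so g_HKD/g_INR = 0.100389/0.10729 = 0.9356790.
INR growth factor: e^(0.0876×297/365) = 1.0738819.
So the HKD growth factor = 1.0048087.
Take logs: ln 1.0048087 / (297/365) = 0.005896, so 0.59%.

0.59%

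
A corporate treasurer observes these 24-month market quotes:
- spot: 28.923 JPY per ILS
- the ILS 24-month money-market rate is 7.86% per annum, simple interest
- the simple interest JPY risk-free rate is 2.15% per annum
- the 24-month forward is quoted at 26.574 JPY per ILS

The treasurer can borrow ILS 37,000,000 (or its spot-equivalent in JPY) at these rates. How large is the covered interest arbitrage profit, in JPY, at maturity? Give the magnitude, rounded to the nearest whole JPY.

JPY 21,635,521

T = 2 years.
Route A — deposit ILS, sell forward: 37,000,000 × 1.157200 × 26.574 = JPY 1,137,803,013.60.
Route B — convert at spot, deposit JPY: 37,000,000 × 28.923 × 1.043000 = JPY 1,116,167,493.00.
The quoted forward overvalues ILS, so borrow JPY, buy ILS at spot, deposit the ILS at 7.86%, and sell the proceeds forward at 26.574.
The gap between the two covered legs is JPY 21,635,521.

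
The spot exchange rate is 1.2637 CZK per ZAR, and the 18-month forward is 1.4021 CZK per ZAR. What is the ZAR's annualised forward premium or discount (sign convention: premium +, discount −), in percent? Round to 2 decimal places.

T = 18/12 years.
(F − S)/S = (1.4021 − 1.2637)/1.2637 = 0.1095197.
Per annum: 0.1095197 / (18/12) = 0.073013 = 7.30%.

+7.30%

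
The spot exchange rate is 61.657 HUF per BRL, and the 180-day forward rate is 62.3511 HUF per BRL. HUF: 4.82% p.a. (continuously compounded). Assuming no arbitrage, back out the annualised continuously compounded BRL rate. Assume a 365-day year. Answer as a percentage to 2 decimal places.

2.55%

T = 180/365 years.
F/S = 62.3511/61.657 = 1.0112574 = (growth of HUF) / (growth of BRL).
The HUF side grows by e^(0.0482×180/365) = 1.0240546.
Hence g_BRL = 1.0126547.
r = ln(1.0126547)/(180/365) = 0.025500 → 2.55%.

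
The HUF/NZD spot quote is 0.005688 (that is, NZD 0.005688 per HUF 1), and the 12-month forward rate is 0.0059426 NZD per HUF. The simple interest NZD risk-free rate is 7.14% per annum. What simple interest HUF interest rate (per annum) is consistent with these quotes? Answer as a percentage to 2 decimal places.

2.55%

T = 1 year.
F/S = 0.0059426/0.005688 = 1.0447609 = (growth of NZD) / (growth of HUF).
NZD growth factor: 1 + 0.0714×1 = 1.071400.
Hence g_HUF = 1.0254978.
(1.0254978 − 1)/T = 0.025498, i.e. 2.55%.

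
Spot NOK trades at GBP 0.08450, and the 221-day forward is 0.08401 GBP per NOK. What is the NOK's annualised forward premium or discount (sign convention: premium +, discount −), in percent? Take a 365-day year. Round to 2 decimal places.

-0.96%

T = 221/365 years.
NOK trades forward at -0.57988% vs spot over the period.
Per annum: -0.0057988 / (221/365) = -0.009577 = -0.96%.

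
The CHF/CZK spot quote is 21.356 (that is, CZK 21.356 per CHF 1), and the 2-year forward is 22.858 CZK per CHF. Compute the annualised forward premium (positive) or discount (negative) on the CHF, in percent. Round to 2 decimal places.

+3.52%

T = 2 years.
CHF trades forward at +7.03315% vs spot over the period.
Per annum: 0.0703315 / 2 = 0.035166 = 3.52%.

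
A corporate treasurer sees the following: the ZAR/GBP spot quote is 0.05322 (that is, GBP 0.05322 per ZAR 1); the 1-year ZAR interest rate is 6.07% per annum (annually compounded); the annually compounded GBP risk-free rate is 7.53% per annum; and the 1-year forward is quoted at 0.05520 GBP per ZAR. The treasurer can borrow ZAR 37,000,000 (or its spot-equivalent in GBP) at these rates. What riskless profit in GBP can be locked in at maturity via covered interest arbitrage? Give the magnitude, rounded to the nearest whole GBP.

GBP 48,957

T = 1 year.
Keep in ZAR, deliver into the forward: 37,000,000·1.060700·0.05520 = GBP 2,166,373.68.
Swap to GBP now, deposit: 37,000,000·0.05322·1.075300 = GBP 2,117,416.24.
The quoted forward overvalues ZAR, so borrow GBP, buy ZAR at spot, deposit the ZAR at 6.07%, and sell the proceeds forward at 0.05520.
Arbitrage profit = |2,166,373.68 − 2,117,416.24| = GBP 48,957.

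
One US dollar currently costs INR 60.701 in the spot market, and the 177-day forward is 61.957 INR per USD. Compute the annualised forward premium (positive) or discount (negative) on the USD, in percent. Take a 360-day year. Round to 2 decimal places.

T = 177/360 years.
USD trades forward at +2.06916% vs spot over the period.
×(1/T) gives 4.21% p.a.

+4.21%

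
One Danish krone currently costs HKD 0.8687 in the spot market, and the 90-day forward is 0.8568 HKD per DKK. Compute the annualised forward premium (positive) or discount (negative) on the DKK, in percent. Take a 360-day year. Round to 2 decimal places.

T = 90/360 years.
Period premium: (0.8568 − 0.8687)/0.8687 = -0.0136986.
Annualise by dividing by T: -0.0136986 / (90/360) = -0.054794 → -5.48%.

-5.48%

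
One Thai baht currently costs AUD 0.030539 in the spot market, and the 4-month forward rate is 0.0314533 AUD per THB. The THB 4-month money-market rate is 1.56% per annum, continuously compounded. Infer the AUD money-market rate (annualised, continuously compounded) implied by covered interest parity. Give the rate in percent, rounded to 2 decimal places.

10.41%

T = 4/12 years.
F/S = 0.0314533/0.030539 = 1.0299388 = (growth of AUD) / (growth of THB).
THB growth factor: e^(0.0156×4/12) = 1.0052135.
So the AUD growth factor = 1.0353084.
r = ln(1.0353084)/(4/12) = 0.104098 → 10.41%.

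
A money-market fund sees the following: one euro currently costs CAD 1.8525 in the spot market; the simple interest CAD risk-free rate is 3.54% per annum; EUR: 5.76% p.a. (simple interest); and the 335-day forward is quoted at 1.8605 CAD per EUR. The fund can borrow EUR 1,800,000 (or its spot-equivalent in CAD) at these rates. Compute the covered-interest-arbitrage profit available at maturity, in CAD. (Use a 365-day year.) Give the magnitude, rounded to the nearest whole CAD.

CAD 83,103

T = 335/365 years.
Invest the EUR and cover forward: 1,800,000 × 1.052865753 × 1.8605 = CAD 3,525,942.12.
Convert at spot and invest in CAD: 1,800,000 × 1.8525 × 1.032490411 = CAD 3,442,839.28.
The quoted forward overvalues EUR, so borrow CAD, buy EUR at spot, deposit the EUR at 5.76%, and sell the proceeds forward at 1.8605.
The gap between the two covered legs is CAD 83,103.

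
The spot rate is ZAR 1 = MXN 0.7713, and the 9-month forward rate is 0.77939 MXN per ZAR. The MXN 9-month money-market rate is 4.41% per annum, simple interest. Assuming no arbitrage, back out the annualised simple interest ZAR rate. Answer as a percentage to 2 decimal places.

2.98%

T = 9/12 years.
F/S = 0.77939/0.7713 = 1.0104888 = (growth of MXN) / (growth of ZAR).
The MXN side grows by 1 + 0.0441×9/12 = 1.033075.
Hence g_ZAR = 1.0223518.
r = (1.0223518 − 1)/(9/12) = 0.029802 → 2.98%.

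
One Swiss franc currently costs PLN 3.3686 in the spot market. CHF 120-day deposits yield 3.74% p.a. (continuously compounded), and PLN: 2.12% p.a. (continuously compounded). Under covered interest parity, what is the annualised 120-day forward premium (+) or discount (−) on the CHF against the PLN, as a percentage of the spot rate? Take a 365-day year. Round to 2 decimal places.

-1.62%

T = 120/365 years.
CIP forward (PLN per CHF) = 3.3686 × 1.0069942/1.0123718 = 3.3507064.
Annualised premium = (F − S)/S × (1/T) = (3.3507064 − 3.3686)/3.3686 ÷ (120/365) = -1.62%.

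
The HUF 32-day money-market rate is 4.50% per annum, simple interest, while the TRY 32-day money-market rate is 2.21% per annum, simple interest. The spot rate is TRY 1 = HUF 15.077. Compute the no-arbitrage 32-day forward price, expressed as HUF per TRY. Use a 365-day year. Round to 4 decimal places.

T = 32/365 years.
HUF growth factor: 1 + 0.0450×32/365 = 1.00394521.
Growth of 1 TRY over T: 1 + 0.0221×32/365 = 1.00193753.
CIP: F = S · (grow HUF)/(grow TRY) = 15.077 × 1.00394521/1.00193753 = 15.107211 HUF per TRY.

15.1072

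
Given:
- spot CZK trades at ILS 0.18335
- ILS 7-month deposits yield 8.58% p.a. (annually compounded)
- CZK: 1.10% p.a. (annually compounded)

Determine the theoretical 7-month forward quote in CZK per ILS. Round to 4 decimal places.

5.2316

T = 7/12 years.
ILS growth factor: (1 + 0.0858)^(7/12) = 1.0491898.
CZK accumulates by (1 + 0.0110)^(7/12) = 1.006402.
Forward (ILS per CZK) = 0.18335 × 1.0491898 / 1.006402 = 0.1911452.
Invert for CZK per ILS: 1 / 0.1911452 = 5.2316.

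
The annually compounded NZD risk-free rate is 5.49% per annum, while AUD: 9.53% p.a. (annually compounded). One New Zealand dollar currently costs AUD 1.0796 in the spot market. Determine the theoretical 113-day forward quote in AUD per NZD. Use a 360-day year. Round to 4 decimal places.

1.0924

T = 113/360 years.
Growth of 1 AUD over T: (1 + 0.0953)^(113/360) = 1.0289849.
NZD growth factor: (1 + 0.0549)^(113/360) = 1.0169176.
CIP: F = S · (grow AUD)/(grow NZD) = 1.0796 × 1.0289849/1.0169176 = 1.092411 AUD per NZD.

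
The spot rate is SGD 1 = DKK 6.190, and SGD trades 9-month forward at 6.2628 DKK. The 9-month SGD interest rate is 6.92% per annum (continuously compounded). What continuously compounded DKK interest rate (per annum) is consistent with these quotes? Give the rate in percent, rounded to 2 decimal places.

T = 9/12 years.
By CIP, F/S equals the DKK-to-SGD growth ratio: 6.2628/6.19 = 1.0117609.
SGD growth factor: e^(0.0692×9/12) = 1.0532704.
Hence g_DKK = 1.0656578.
Take logs: ln 1.0656578 / (9/12) = 0.084790, so 8.48%.

8.48%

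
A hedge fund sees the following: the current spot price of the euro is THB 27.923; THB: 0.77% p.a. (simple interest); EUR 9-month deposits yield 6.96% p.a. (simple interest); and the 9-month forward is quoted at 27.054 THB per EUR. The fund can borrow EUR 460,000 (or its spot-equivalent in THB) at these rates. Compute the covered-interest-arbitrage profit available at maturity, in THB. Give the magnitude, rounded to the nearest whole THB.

T = 9/12 years.
Invest the EUR and cover forward: 460,000 × 1.052200 × 27.054 = THB 13,094,460.65.
Convert at spot and invest in THB: 460,000 × 27.923 × 1.005775 = THB 12,918,757.45.
The quoted forward overvalues EUR, so borrow THB, buy EUR at spot, deposit the EUR at 6.96%, and sell the proceeds forward at 27.054.
Profit = 13,094,460.65 − 12,918,757.45 = THB 175,703.

THB 175,703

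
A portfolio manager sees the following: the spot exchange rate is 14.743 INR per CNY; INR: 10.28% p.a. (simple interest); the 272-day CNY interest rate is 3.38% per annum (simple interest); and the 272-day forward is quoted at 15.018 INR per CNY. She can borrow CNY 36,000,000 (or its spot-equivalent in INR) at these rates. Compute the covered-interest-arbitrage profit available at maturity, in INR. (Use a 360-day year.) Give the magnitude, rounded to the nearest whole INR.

T = 272/360 years.
Keep in CNY, deliver into the forward: 36,000,000·1.02553777778·15.018 = INR 554,454,948.48.
Swap to INR now, deposit: 36,000,000·14.743·1.07767111111 = INR 571,971,786.88.
The quoted forward undervalues CNY, so borrow CNY, convert to INR at spot, deposit the INR at 10.28%, and buy CNY forward at 15.018 to cover the loan.
The gap between the two covered legs is INR 17,516,838.

INR 17,516,838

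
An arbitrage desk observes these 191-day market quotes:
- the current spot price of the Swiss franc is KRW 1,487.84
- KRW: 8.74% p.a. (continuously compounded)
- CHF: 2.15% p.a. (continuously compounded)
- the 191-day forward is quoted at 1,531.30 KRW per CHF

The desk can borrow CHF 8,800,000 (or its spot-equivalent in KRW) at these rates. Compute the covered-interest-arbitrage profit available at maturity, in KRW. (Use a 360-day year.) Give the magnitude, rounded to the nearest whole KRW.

KRW 84,384,259

T = 191/360 years.
Keep in CHF, deliver into the forward: 8,800,000·1.011472251718·1531.30 = KRW 13,630,033,639.69.
Swap to KRW now, deposit: 8,800,000·1487.84·1.047462482094 = KRW 13,714,417,898.36.
The quoted forward undervalues CHF, so borrow CHF, convert to KRW at spot, deposit the KRW at 8.74%, and buy CHF forward at 1,531.30 to cover the loan.
The gap between the two covered legs is KRW 84,384,259.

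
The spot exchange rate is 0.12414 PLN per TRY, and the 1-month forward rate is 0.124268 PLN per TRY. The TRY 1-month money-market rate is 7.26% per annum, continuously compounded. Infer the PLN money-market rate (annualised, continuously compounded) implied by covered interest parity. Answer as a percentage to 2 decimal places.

8.50%

T = 1/12 years.
F/S = 0.124268/0.12414 = 1.0010311 = (growth of PLN) / (growth of TRY).
The TRY side grows by e^(0.0726×1/12) = 1.0060683.
Hence g_PLN = 1.0071057.
Take logs: ln 1.0071057 / (1/12) = 0.084967, so 8.50%.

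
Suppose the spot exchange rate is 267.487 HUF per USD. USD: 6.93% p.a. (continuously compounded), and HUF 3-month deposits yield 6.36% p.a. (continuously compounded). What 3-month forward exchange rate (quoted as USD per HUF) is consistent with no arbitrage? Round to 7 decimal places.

T = 3/12 years.
HUF accumulates by e^(0.0636×3/12) = 1.0160271.
USD growth factor: e^(0.0693×3/12) = 1.0174759.
CIP: F = S · (grow HUF)/(grow USD) = 267.487 × 1.0160271/1.0174759 = 267.1061 HUF per USD.
Quoted the other way: 1/267.1061 = 0.0037438 USD per HUF.

0.0037438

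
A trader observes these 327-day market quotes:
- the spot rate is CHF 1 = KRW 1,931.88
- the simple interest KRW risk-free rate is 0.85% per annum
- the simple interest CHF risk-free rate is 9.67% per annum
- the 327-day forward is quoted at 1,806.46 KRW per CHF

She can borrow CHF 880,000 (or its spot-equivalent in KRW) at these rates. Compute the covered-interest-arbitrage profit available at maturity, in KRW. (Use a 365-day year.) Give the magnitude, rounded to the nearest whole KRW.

T = 327/365 years.
Keep in CHF, deliver into the forward: 880,000·1.08663260274·1806.46 = KRW 1,727,403,331.76.
Swap to KRW now, deposit: 880,000·1931.88·1.007615068493 = KRW 1,713,000,430.70.
The quoted forward overvalues CHF, so borrow KRW, buy CHF at spot, deposit the CHF at 9.67%, and sell the proceeds forward at 1,806.46.
Arbitrage profit = |1,727,403,331.76 − 1,713,000,430.70| = KRW 14,402,901.

KRW 14,402,901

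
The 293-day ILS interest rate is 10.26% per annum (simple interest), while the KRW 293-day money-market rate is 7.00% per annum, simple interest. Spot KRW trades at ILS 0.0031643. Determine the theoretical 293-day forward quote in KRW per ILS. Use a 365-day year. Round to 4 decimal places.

T = 293/365 years.
ILS growth factor: 1 + 0.1026×293/365 = 1.082361096.
KRW growth factor: 1 + 0.0700×293/365 = 1.056191781.
Forward (ILS per KRW) = 0.0031643 × 1.082361096 / 1.056191781 = 0.00324270201.
Invert for KRW per ILS: 1 / 0.00324270201 = 308.3848.

308.3848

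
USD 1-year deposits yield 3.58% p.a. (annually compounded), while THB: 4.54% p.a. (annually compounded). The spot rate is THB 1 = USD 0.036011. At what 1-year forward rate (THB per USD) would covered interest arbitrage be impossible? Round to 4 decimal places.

T = 1 year.
USD growth factor: (1 + 0.0358)^1 = 1.035800.
THB growth factor: (1 + 0.0454)^1 = 1.045400.
So F = 0.036011 × 1.035800 / 1.045400 = 0.035680308 (USD/THB).
Quoted the other way: 1/0.035680308 = 28.0267 THB per USD.

28.0267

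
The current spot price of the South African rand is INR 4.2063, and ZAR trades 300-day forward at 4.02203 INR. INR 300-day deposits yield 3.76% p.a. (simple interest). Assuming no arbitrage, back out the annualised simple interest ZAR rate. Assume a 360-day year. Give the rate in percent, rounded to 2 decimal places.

T = 300/360 years.
CIP gives F = S · g_INR/g_ZAR, so g_INR/g_ZAR = 4.02203/4.2063 = 0.9561919.
The INR side grows by 1 + 0.0376×300/360 = 1.0313333.
So the ZAR growth factor = 1.078584.
r = (1.078584 − 1)/(300/360) = 0.094301 → 9.43%.

9.43%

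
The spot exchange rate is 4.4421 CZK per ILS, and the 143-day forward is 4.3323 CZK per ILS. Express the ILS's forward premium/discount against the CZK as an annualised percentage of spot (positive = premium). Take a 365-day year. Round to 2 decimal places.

-6.31%

T = 143/365 years.
(F − S)/S = (4.3323 − 4.4421)/4.4421 = -0.0247180.
Annualise by dividing by T: -0.0247180 / (143/365) = -0.063091 → -6.31%.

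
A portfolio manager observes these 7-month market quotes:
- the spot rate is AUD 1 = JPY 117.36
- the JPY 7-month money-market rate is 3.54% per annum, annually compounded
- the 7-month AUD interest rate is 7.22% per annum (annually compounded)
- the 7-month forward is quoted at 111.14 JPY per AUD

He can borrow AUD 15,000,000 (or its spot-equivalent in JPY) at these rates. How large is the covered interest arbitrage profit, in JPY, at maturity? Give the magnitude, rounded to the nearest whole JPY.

JPY 60,197,461

T = 7/12 years.
Route A — deposit AUD, sell forward: 15,000,000 × 1.041503862779 × 111.14 = JPY 1,736,291,089.64.
Route B — convert at spot, deposit JPY: 15,000,000 × 117.36 × 1.020500198928 = JPY 1,796,488,550.19.
The quoted forward undervalues AUD, so borrow AUD, convert to JPY at spot, deposit the JPY at 3.54%, and buy AUD forward at 111.14 to cover the loan.
Arbitrage profit = |1,736,291,089.64 − 1,796,488,550.19| = JPY 60,197,461.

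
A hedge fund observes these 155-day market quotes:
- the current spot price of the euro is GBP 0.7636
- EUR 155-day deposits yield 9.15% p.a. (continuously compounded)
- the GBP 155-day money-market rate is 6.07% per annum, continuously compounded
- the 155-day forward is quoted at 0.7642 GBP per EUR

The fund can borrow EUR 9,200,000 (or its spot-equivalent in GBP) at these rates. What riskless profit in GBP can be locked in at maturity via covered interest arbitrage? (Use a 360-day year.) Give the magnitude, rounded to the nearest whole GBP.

GBP 102,006

T = 155/360 years.
Route A — deposit EUR, sell forward: 9,200,000 × 1.040182141 × 0.7642 = GBP 7,313,146.17.
Route B — convert at spot, deposit GBP: 9,200,000 × 0.7636 × 1.026479229 = GBP 7,211,139.76.
The quoted forward overvalues EUR, so borrow GBP, buy EUR at spot, deposit the EUR at 9.15%, and sell the proceeds forward at 0.7642.
The gap between the two covered legs is GBP 102,006.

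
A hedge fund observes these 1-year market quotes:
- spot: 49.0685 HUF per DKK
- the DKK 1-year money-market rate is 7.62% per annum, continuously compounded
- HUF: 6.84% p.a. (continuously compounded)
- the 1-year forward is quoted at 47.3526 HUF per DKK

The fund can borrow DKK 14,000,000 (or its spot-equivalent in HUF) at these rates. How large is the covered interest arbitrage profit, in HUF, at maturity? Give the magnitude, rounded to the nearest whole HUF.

HUF 20,164,624

T = 1 year.
Invest the DKK and cover forward: 14,000,000 × 1.07917838825 × 47.3526 = HUF 715,426,635.66.
Convert at spot and invest in HUF: 14,000,000 × 49.0685 × 1.07079354024 = HUF 735,591,259.61.
The quoted forward undervalues DKK, so borrow DKK, convert to HUF at spot, deposit the HUF at 6.84%, and buy DKK forward at 47.3526 to cover the loan.
Profit = 735,591,259.61 − 715,426,635.66 = HUF 20,164,624.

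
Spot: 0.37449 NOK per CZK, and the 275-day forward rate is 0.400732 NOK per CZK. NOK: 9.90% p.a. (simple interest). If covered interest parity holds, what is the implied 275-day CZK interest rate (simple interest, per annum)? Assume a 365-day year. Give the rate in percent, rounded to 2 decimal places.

0.56%

T = 275/365 years.
F/S = 0.400732/0.37449 = 1.0700740 = (growth of NOK) / (growth of CZK).
NOK growth factor: 1 + 0.0990×275/365 = 1.074589.
That pins the CZK growth at 1.0042193.
r = (1.0042193 − 1)/(275/365) = 0.005600 → 0.56%.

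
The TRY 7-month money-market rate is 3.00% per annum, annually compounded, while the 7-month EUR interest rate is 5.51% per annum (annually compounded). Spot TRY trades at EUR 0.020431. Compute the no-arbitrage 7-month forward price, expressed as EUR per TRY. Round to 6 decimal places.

T = 7/12 years.
Growth of 1 EUR over T: (1 + 0.0551)^(7/12) = 1.031782.
TRY accumulates by (1 + 0.0300)^(7/12) = 1.0173921.
Forward (EUR per TRY) = 0.020431 × 1.031782 / 1.0173921 = 0.02071997.

0.020720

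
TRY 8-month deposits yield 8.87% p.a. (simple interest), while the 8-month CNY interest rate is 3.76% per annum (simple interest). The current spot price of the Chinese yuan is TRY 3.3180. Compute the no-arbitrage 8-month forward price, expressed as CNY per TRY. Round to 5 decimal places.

0.29169

T = 8/12 years.
TRY growth factor: 1 + 0.0887×8/12 = 1.0591333.
CNY accumulates by 1 + 0.0376×8/12 = 1.0250667.
So F = 3.318 × 1.0591333 / 1.0250667 = 3.428269 (TRY/CNY).
Invert for CNY per TRY: 1 / 3.428269 = 0.29169.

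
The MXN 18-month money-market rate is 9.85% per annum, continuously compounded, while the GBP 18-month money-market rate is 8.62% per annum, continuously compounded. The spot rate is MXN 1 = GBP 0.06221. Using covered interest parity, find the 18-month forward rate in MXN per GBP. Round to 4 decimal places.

T = 18/12 years.
Growth of 1 GBP over T: e^(0.0862×18/12) = 1.13803148.
Growth of 1 MXN over T: e^(0.0985×18/12) = 1.15922305.
So F = 0.06221 × 1.13803148 / 1.15922305 = 0.061072749 (GBP/MXN).
Quoted the other way: 1/0.061072749 = 16.3739 MXN per GBP.

16.3739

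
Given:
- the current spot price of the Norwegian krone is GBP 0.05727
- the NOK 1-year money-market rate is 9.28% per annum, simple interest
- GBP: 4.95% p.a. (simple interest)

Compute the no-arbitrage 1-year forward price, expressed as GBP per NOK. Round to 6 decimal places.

0.055001

T = 1 year.
GBP accumulates by 1 + 0.0495×1 = 1.049500.
NOK accumulates by 1 + 0.0928×1 = 1.092800.
CIP: F = S · (grow GBP)/(grow NOK) = 0.05727 × 1.049500/1.092800 = 0.05500079 GBP per NOK.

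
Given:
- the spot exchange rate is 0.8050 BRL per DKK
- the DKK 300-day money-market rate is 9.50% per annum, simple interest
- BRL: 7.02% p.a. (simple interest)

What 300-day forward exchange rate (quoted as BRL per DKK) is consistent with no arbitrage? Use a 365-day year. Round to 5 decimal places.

0.78978

T = 300/365 years.
BRL accumulates by 1 + 0.0702×300/365 = 1.0576986.
DKK growth factor: 1 + 0.0950×300/365 = 1.0780822.
So F = 0.805 × 1.0576986 / 1.0780822 = 0.7897796 (BRL/DKK).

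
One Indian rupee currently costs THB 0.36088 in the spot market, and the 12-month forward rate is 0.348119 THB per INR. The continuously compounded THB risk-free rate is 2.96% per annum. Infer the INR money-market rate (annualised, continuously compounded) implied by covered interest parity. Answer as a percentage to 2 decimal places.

6.56%

T = 1 year.
F/S = 0.348119/0.36088 = 0.9646392 = (growth of THB) / (growth of INR).
The THB side grows by e^(0.0296×1) = 1.0300424.
So the INR growth factor = 1.0678007.
r = ln(1.0678007)/1 = 0.065601 → 6.56%.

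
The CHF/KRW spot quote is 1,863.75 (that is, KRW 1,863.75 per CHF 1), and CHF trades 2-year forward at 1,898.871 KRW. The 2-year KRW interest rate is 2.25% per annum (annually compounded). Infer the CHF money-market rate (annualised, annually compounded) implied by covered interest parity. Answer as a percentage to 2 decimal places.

T = 2 years.
F/S = 1898.871/1863.75 = 1.0188443 = (growth of KRW) / (growth of CHF).
The KRW side grows by (1 + 0.0225)^2 = 1.0455062.
So the CHF growth factor = 1.0261688.
r = 1.0261688^(1/2) − 1 = 0.013000 → 1.30%.

1.30%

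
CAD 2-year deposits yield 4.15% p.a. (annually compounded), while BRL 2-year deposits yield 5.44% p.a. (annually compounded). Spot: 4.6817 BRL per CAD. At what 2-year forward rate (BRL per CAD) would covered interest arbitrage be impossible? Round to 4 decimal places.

4.7984

T = 2 years.
BRL growth factor: (1 + 0.0544)^2 = 1.1117594.
CAD accumulates by (1 + 0.0415)^2 = 1.0847223.
So F = 4.6817 × 1.1117594 / 1.0847223 = 4.798393 (BRL/CAD).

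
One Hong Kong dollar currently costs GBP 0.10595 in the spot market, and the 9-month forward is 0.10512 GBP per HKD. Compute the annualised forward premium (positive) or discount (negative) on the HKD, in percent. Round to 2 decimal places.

-1.04%

T = 9/12 years.
(F − S)/S = (0.10512 − 0.10595)/0.10595 = -0.0078339.
×(1/T) gives -1.04% p.a.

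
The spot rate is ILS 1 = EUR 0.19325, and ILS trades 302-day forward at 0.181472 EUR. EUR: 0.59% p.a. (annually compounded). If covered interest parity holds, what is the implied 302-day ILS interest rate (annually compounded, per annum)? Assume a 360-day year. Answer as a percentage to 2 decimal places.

T = 302/360 years.
CIP gives F = S · g_EUR/g_ILS, so g_EUR/g_ILS = 0.181472/0.19325 = 0.9390530.
The EUR side grows by (1 + 0.0059)^(302/360) = 1.0049471.
Hence g_ILS = 1.0701708.
Annualise: 1.0701708^(360/302) − 1 = 0.084201 = 8.42%.

8.42%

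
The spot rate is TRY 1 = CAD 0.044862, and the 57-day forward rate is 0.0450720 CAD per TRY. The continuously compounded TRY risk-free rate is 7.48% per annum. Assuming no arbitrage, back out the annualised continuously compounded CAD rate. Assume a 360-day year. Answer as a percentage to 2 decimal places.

10.43%

T = 57/360 years.
By CIP, F/S equals the CAD-to-TRY growth ratio: 0.045072/0.044862 = 1.0046810.
TRY growth factor: e^(0.0748×57/360) = 1.0119137.
Hence g_CAD = 1.0166505.
Take logs: ln 1.0166505 / (57/360) = 0.104295, so 10.43%.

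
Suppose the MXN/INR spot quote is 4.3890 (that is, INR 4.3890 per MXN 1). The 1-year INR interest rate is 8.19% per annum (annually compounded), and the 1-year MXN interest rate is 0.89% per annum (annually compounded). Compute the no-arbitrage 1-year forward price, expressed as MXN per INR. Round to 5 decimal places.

0.21247

T = 1 year.
Growth of 1 INR over T: (1 + 0.0819)^1 = 1.081900.
MXN growth factor: (1 + 0.0089)^1 = 1.008900.
CIP: F = S · (grow INR)/(grow MXN) = 4.389 × 1.081900/1.008900 = 4.706571 INR per MXN.
Invert for MXN per INR: 1 / 4.706571 = 0.21247.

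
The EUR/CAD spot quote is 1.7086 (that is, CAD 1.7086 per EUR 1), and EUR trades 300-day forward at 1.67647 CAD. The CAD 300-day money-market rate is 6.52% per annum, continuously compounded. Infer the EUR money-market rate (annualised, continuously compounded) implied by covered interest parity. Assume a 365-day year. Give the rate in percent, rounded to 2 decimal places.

T = 300/365 years.
By CIP, F/S equals the CAD-to-EUR growth ratio: 1.67647/1.7086 = 0.9811951.
CAD growth factor: e^(0.0652×300/365) = 1.0550509.
So the EUR growth factor = 1.0752713.
r = ln(1.0752713)/(300/365) = 0.088297 → 8.83%.

8.83%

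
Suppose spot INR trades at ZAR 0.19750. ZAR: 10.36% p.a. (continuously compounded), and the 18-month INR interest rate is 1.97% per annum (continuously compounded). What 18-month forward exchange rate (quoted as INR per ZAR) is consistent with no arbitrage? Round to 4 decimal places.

4.4645

T = 18/12 years.
ZAR growth factor: e^(0.1036×18/12) = 1.1681251.
INR growth factor: e^(0.0197×18/12) = 1.0299909.
Forward (ZAR per INR) = 0.1975 × 1.1681251 / 1.0299909 = 0.2239871.
Quoted the other way: 1/0.2239871 = 4.4645 INR per ZAR.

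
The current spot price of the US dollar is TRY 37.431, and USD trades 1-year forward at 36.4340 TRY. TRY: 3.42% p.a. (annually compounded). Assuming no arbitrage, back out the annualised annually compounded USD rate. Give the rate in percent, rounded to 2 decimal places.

T = 1 year.
CIP gives F = S · g_TRY/g_USD, so g_TRY/g_USD = 36.434/37.431 = 0.9733643.
The TRY side grows by (1 + 0.0342)^1 = 1.034200.
That pins the USD growth at 1.0625004.
Annualise: 1.0625004^(1/1) − 1 = 0.062500 = 6.25%.

6.25%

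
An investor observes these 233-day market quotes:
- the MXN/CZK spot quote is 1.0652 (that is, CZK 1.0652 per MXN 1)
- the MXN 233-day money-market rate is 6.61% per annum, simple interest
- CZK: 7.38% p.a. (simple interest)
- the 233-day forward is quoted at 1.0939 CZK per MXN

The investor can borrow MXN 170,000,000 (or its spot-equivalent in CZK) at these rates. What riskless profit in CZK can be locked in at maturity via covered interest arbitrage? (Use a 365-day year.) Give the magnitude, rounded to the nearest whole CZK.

CZK 4,194,781

T = 233/365 years.
Route A — deposit MXN, sell forward: 170,000,000 × 1.04219534247 × 1.0939 = CZK 193,809,772.47.
Route B — convert at spot, deposit CZK: 170,000,000 × 1.0652 × 1.04711068493 = CZK 189,614,991.27.
The quoted forward overvalues MXN, so borrow CZK, buy MXN at spot, deposit the MXN at 6.61%, and sell the proceeds forward at 1.0939.
Arbitrage profit = |193,809,772.47 − 189,614,991.27| = CZK 4,194,781.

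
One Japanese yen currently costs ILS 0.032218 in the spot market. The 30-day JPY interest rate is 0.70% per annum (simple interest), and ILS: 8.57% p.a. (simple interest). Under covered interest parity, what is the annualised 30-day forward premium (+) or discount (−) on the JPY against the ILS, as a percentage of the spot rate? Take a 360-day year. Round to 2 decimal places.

+7.87%

T = 30/360 years.
F = S · g_ILS/g_JPY = 0.032218 × 1.0071417/1.0005833 = 0.032429175.
Annualised premium = (F − S)/S × (1/T) = (0.032429175 − 0.032218)/0.032218 ÷ (30/360) = 7.87%.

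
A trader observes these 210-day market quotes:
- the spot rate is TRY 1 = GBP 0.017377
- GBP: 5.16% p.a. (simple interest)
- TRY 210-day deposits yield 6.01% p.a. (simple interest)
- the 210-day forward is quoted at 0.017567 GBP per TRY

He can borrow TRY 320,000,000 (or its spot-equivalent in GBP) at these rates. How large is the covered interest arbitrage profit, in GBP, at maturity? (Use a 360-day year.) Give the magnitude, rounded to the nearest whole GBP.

GBP 90,503

T = 210/360 years.
Route A — deposit TRY, sell forward: 320,000,000 × 1.035058333 × 0.017567 = GBP 5,818,518.32.
Route B — convert at spot, deposit GBP: 320,000,000 × 0.017377 × 1.030100 = GBP 5,728,015.26.
The quoted forward overvalues TRY, so borrow GBP, buy TRY at spot, deposit the TRY at 6.01%, and sell the proceeds forward at 0.017567.
Profit = 5,818,518.32 − 5,728,015.26 = GBP 90,503.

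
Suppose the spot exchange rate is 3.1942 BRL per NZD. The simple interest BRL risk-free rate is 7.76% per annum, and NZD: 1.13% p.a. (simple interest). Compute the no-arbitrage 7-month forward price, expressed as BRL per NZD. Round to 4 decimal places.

T = 7/12 years.
Growth of 1 BRL over T: 1 + 0.0776×7/12 = 1.0452667.
Growth of 1 NZD over T: 1 + 0.0113×7/12 = 1.0065917.
Forward (BRL per NZD) = 3.1942 × 1.0452667 / 1.0065917 = 3.316927.

3.3169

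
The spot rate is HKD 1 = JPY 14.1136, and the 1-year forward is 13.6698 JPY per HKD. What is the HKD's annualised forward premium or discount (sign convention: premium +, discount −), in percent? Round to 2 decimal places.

-3.14%

T = 1 year.
Period premium: (13.6698 − 14.1136)/14.1136 = -0.0314448.
×(1/T) gives -3.14% p.a.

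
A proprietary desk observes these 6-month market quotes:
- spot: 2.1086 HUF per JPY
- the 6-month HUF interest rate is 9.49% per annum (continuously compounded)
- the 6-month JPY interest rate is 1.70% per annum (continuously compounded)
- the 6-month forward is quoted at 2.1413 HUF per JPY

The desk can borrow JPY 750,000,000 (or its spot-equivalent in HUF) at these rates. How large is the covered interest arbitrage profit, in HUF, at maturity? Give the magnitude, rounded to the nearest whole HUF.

HUF 38,614,650

T = 6/12 years.
Keep in JPY, deliver into the forward: 750,000,000·1.008536227572·2.1413 = HUF 1,619,683,968.07.
Swap to HUF now, deposit: 750,000,000·2.1086·1.048593770122 = HUF 1,658,298,617.76.
The quoted forward undervalues JPY, so borrow JPY, convert to HUF at spot, deposit the HUF at 9.49%, and buy JPY forward at 2.1413 to cover the loan.
The gap between the two covered legs is HUF 38,614,650.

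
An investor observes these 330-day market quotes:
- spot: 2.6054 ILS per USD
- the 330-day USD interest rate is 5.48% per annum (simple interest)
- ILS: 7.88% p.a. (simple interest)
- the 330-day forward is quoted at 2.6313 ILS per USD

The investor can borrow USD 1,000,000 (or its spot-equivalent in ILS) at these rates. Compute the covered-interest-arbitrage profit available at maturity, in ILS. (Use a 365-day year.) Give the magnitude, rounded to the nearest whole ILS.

T = 330/365 years.
Keep in USD, deliver into the forward: 1,000,000·1.049545205·2.6313 = ILS 2,761,668.30.
Swap to ILS now, deposit: 1,000,000·2.6054·1.071243836 = ILS 2,791,018.69.
The quoted forward undervalues USD, so borrow USD, convert to ILS at spot, deposit the ILS at 7.88%, and buy USD forward at 2.6313 to cover the loan.
Arbitrage profit = |2,761,668.30 − 2,791,018.69| = ILS 29,350.

ILS 29,350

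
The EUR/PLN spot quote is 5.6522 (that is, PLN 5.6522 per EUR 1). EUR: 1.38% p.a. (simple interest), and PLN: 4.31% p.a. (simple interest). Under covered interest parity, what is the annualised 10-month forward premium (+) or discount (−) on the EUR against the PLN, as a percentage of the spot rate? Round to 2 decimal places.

T = 10/12 years.
F = S · g_PLN/g_EUR = 5.6522 × 1.0359167/1.011500 = 5.7886390.
(F − S)/S ÷ T = (5.7886390 − 5.6522)/5.6522/(10/12) = 0.028967 → 2.90%.

+2.90%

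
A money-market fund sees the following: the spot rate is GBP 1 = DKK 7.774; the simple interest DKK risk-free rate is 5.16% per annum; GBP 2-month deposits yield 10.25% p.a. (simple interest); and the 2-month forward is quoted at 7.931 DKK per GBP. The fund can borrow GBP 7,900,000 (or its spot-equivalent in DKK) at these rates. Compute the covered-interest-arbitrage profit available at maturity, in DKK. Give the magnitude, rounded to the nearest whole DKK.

DKK 1,782,489

T = 2/12 years.
Route A — deposit GBP, sell forward: 7,900,000 × 1.0170833333 × 7.931 = DKK 63,725,254.54.
Route B — convert at spot, deposit DKK: 7,900,000 × 7.774 × 1.008600 = DKK 61,942,765.56.
The quoted forward overvalues GBP, so borrow DKK, buy GBP at spot, deposit the GBP at 10.25%, and sell the proceeds forward at 7.931.
Arbitrage profit = |63,725,254.54 − 61,942,765.56| = DKK 1,782,489.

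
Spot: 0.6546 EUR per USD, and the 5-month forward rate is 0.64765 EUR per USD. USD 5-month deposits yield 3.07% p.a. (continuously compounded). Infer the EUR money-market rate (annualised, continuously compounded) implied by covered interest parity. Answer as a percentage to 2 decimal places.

T = 5/12 years.
F/S = 0.64765/0.6546 = 0.9893828 = (growth of EUR) / (growth of USD).
USD growth factor: e^(0.0307×5/12) = 1.0128738.
That pins the EUR growth at 1.0021199.
Take logs: ln 1.0021199 / (5/12) = 0.005082, so 0.51%.

0.51%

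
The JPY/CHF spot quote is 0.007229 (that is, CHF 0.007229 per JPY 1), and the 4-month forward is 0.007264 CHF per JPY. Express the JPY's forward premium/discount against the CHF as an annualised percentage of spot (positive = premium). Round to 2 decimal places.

T = 4/12 years.
Period premium: (0.007264 − 0.007229)/0.007229 = 0.0048416.
Annualise by dividing by T: 0.0048416 / (4/12) = 0.014525 → 1.45%.

+1.45%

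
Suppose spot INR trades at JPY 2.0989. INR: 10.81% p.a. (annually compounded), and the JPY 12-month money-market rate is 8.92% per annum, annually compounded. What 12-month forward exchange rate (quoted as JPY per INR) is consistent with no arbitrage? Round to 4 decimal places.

T = 1 year.
JPY accumulates by (1 + 0.0892)^1 = 1.089200.
INR accumulates by (1 + 0.1081)^1 = 1.108100.
Forward (JPY per INR) = 2.0989 × 1.089200 / 1.108100 = 2.063101.

2.0631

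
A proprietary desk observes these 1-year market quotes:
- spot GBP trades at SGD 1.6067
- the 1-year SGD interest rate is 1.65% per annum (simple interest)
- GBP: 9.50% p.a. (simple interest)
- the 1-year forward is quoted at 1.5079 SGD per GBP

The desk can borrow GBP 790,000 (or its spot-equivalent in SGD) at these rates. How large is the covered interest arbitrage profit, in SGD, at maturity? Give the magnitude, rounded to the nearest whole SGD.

T = 1 year.
Invest the GBP and cover forward: 790,000 × 1.095000 × 1.5079 = SGD 1,304,408.90.
Convert at spot and invest in SGD: 790,000 × 1.6067 × 1.016500 = SGD 1,290,236.33.
The quoted forward overvalues GBP, so borrow SGD, buy GBP at spot, deposit the GBP at 9.50%, and sell the proceeds forward at 1.5079.
Arbitrage profit = |1,304,408.90 − 1,290,236.33| = SGD 14,173.

SGD 14,173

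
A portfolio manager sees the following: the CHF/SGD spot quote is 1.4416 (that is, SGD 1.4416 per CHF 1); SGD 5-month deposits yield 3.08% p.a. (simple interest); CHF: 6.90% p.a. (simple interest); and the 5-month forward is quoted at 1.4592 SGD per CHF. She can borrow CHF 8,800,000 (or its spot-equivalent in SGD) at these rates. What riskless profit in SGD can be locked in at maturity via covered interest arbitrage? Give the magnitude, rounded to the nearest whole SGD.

T = 5/12 years.
Route A — deposit CHF, sell forward: 8,800,000 × 1.028750 × 1.4592 = SGD 13,210,137.60.
Route B — convert at spot, deposit SGD: 8,800,000 × 1.4416 × 1.0128333333 = SGD 12,848,884.69.
The quoted forward overvalues CHF, so borrow SGD, buy CHF at spot, deposit the CHF at 6.90%, and sell the proceeds forward at 1.4592.
The gap between the two covered legs is SGD 361,253.

SGD 361,253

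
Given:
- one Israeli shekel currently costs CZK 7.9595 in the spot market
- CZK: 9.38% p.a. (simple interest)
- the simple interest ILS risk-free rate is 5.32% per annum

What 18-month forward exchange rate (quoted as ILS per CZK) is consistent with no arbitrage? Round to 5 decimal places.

0.11893

T = 18/12 years.
CZK accumulates by 1 + 0.0938×18/12 = 1.140700.
ILS growth factor: 1 + 0.0532×18/12 = 1.079800.
So F = 7.9595 × 1.140700 / 1.079800 = 8.408410 (CZK/ILS).
Quoted the other way: 1/8.408410 = 0.11893 ILS per CZK.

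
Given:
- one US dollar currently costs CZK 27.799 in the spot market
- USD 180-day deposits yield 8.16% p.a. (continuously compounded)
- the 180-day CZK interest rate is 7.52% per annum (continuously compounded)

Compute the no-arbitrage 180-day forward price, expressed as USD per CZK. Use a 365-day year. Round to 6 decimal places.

0.036086

T = 180/365 years.
CZK accumulates by e^(0.0752×180/365) = 1.0377812.
USD accumulates by e^(0.0816×180/365) = 1.0410617.
CIP: F = S · (grow CZK)/(grow USD) = 27.799 × 1.0377812/1.0410617 = 27.71140 CZK per USD.
Invert for USD per CZK: 1 / 27.71140 = 0.036086.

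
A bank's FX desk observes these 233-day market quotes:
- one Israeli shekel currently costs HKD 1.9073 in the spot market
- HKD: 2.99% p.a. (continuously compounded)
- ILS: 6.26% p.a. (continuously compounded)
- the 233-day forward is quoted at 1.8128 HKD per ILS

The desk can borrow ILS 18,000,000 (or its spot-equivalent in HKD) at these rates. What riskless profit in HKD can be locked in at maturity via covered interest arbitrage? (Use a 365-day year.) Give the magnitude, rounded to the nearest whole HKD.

HKD 1,032,221

T = 233/365 years.
Keep in ILS, deliver into the forward: 18,000,000·1.0407702832·1.8128 = HKD 33,960,750.65.
Swap to HKD now, deposit: 18,000,000·1.9073·1.0192701677 = HKD 34,992,971.84.
The quoted forward undervalues ILS, so borrow ILS, convert to HKD at spot, deposit the HKD at 2.99%, and buy ILS forward at 1.8128 to cover the loan.
The gap between the two covered legs is HKD 1,032,221.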